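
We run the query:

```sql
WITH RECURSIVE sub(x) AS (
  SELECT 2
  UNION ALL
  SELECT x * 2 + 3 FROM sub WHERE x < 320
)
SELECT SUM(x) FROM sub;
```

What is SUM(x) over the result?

Base: x=2.
Iteration 1: 2 < 320 holds -> x = 2 * 2 + 3 = 7.
Iteration 2: 7 < 320 holds -> x = 7 * 2 + 3 = 17.
Iteration 3: 17 < 320 holds -> x = 17 * 2 + 3 = 37.
Iteration 4: 37 < 320 holds -> x = 37 * 2 + 3 = 77.
Iteration 5: 77 < 320 holds -> x = 77 * 2 + 3 = 157.
Iteration 6: 157 < 320 holds -> x = 157 * 2 + 3 = 317.
Iteration 7: 317 < 320 holds -> x = 317 * 2 + 3 = 637.
Iteration 8: 637 < 320 fails; recursion stops.
SUM(x) = 2 + 7 + 17 + 37 + 77 + 157 + 317 + 637 = 1251.

1251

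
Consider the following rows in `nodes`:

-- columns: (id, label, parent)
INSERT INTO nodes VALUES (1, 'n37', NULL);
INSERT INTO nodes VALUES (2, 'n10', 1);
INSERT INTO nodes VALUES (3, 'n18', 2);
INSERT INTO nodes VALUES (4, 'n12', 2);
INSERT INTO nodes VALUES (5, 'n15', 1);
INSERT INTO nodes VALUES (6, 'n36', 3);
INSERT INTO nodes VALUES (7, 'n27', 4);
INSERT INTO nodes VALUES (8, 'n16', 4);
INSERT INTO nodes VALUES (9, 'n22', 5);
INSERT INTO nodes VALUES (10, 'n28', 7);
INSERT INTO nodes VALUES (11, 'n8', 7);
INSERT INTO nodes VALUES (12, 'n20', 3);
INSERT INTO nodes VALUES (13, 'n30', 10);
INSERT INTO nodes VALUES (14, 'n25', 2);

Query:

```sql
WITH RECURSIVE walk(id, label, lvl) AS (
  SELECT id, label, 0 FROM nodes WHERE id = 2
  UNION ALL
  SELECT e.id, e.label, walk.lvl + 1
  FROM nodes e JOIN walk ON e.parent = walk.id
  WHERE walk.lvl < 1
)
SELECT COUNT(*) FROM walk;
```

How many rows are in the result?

4

Base: id=2 (n10) at lvl 0.
Iteration 1: rows with parent in {2} -> n18 (id 3, lvl 1), n12 (id 4, lvl 1), n25 (id 14, lvl 1).
Iteration 2: lvl < 1 fails for all current rows; recursion stops.
Total rows emitted: 4.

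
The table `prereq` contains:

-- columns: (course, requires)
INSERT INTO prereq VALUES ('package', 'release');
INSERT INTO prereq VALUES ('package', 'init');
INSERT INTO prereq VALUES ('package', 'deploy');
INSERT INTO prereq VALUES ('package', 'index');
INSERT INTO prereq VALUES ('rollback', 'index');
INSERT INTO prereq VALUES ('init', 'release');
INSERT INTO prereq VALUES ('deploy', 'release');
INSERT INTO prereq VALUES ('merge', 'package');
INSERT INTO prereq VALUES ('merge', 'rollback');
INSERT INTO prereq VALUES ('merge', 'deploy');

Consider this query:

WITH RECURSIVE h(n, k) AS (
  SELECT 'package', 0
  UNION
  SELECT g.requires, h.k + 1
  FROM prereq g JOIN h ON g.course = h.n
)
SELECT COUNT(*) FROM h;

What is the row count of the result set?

Base: (package, k=0).
Iteration 1: edges from {package} -> (deploy, k=1), (index, k=1), (init, k=1), (release, k=1).
Iteration 2: edges from {deploy,index,init,release} -> (release, k=2). [UNION drops 1 duplicate row(s)]
Iteration 3: no outgoing edges from {release}; recursion stops.
Total rows emitted: 6.

6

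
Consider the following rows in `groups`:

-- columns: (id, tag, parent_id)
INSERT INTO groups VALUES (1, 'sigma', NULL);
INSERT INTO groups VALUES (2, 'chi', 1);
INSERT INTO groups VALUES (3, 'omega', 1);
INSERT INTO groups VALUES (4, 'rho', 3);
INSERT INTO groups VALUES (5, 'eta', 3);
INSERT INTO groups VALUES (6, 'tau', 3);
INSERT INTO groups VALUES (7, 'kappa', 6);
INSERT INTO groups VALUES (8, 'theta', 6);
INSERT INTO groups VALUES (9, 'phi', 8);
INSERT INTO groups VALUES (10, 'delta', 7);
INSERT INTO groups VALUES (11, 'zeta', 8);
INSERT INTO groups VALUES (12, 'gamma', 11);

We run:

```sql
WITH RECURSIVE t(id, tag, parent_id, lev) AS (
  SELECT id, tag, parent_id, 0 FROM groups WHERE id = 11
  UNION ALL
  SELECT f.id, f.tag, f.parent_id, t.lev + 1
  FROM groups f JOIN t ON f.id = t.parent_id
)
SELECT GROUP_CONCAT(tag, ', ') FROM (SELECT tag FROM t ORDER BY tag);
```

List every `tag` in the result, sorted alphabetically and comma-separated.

omega, sigma, tau, theta, zeta

Base: id=11 (zeta), parent_id=8, lev 0.
Iteration 1: join on id=8 -> theta (id 8, parent_id=6, lev 1).
Iteration 2: join on id=6 -> tau (id 6, parent_id=3, lev 2).
Iteration 3: join on id=3 -> omega (id 3, parent_id=1, lev 3).
Iteration 4: join on id=1 -> sigma (id 1, parent_id=NULL, lev 4).
Iteration 5: parent_id is NULL; no match; recursion stops.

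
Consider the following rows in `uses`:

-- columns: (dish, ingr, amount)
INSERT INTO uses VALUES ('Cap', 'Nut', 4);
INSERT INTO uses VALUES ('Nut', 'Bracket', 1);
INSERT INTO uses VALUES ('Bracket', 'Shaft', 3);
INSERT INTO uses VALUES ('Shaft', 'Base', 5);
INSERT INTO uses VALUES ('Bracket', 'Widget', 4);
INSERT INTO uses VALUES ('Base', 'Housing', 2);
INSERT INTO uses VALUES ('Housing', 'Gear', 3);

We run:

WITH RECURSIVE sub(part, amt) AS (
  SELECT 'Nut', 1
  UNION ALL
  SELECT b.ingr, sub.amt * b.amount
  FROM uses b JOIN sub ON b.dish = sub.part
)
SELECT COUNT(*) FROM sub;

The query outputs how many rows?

Base: (Nut, amt=1).
Iteration 1: components of {Nut} -> Bracket = 1*1 = 1.
Iteration 2: components of {Bracket} -> Shaft = 1*3 = 3, Widget = 1*4 = 4.
Iteration 3: components of {Shaft,Widget} -> Base = 3*5 = 15.
Iteration 4: components of {Base} -> Housing = 15*2 = 30.
Iteration 5: components of {Housing} -> Gear = 30*3 = 90.
Iteration 6: no further components; recursion stops.
Total rows emitted: 7.

7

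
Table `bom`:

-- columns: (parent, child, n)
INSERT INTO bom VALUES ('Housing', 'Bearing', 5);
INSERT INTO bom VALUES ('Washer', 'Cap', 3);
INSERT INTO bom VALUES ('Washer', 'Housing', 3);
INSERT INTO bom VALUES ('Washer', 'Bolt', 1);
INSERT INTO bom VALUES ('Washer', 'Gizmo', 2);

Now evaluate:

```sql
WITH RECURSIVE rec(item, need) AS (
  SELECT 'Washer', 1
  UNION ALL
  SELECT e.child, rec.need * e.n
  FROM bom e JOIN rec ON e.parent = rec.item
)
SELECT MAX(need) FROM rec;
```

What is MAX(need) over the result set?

Base: (Washer, need=1).
Iteration 1: components of {Washer} -> Bolt = 1*1 = 1, Cap = 1*3 = 3, Gizmo = 1*2 = 2, Housing = 1*3 = 3.
Iteration 2: components of {Bolt,Cap,Gizmo,Housing} -> Bearing = 3*5 = 15.
Iteration 3: no further components; recursion stops.
need values: 1, 1, 3, 2, 3, 15; the maximum is 15.

15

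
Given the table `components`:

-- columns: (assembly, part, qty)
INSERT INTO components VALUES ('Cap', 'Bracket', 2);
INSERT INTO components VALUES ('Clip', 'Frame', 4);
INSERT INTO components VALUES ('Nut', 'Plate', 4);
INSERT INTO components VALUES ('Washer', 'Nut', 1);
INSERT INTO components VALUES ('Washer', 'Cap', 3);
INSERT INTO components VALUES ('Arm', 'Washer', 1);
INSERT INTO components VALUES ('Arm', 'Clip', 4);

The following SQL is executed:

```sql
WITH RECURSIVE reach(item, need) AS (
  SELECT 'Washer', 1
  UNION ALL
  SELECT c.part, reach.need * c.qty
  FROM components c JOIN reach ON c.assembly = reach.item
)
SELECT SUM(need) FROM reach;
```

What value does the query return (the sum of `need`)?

15

Base: (Washer, need=1).
Iteration 1: components of {Washer} -> Cap = 1*3 = 3, Nut = 1*1 = 1.
Iteration 2: components of {Cap,Nut} -> Bracket = 3*2 = 6, Plate = 1*4 = 4.
Iteration 3: no further components; recursion stops.
SUM(need) = 1 + 3 + 1 + 6 + 4 = 15.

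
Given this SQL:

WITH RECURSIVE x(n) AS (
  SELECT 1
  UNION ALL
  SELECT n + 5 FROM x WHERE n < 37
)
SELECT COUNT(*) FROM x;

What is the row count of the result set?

9

Base: n=1.
Iteration 1: 1 < 37 holds -> n = 1 + 5 = 6.
Iteration 2: 6 < 37 holds -> n = 6 + 5 = 11.
Iteration 3: 11 < 37 holds -> n = 11 + 5 = 16.
Iteration 4: 16 < 37 holds -> n = 16 + 5 = 21.
Iteration 5: 21 < 37 holds -> n = 21 + 5 = 26.
Iteration 6: 26 < 37 holds -> n = 26 + 5 = 31.
Iteration 7: 31 < 37 holds -> n = 31 + 5 = 36.
Iteration 8: 36 < 37 holds -> n = 36 + 5 = 41.
Iteration 9: 41 < 37 fails; recursion stops.
Total rows emitted: 9.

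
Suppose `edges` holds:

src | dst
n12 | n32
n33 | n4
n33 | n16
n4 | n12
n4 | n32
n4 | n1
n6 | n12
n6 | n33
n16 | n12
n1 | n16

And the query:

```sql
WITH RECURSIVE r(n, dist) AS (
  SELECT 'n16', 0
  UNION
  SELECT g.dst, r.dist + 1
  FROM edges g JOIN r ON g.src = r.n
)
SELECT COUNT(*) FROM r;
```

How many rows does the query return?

Base: (n16, dist=0).
Iteration 1: edges from {n16} -> (n12, dist=1).
Iteration 2: edges from {n12} -> (n32, dist=2).
Iteration 3: no outgoing edges from {n32}; recursion stops.
Total rows emitted: 3.

3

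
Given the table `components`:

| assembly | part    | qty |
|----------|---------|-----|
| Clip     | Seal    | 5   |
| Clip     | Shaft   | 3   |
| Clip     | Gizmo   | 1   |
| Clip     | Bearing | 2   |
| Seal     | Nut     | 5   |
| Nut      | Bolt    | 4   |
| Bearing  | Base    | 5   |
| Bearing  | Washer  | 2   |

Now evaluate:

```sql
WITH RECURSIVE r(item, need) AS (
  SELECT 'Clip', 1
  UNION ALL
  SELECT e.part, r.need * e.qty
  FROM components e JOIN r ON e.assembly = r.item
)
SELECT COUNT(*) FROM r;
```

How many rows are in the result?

Base: (Clip, need=1).
Iteration 1: components of {Clip} -> Bearing = 1*2 = 2, Gizmo = 1*1 = 1, Seal = 1*5 = 5, Shaft = 1*3 = 3.
Iteration 2: components of {Bearing,Gizmo,Seal,Shaft} -> Base = 2*5 = 10, Nut = 5*5 = 25, Washer = 2*2 = 4.
Iteration 3: components of {Base,Nut,Washer} -> Bolt = 25*4 = 100.
Iteration 4: no further components; recursion stops.
Total rows emitted: 9.

9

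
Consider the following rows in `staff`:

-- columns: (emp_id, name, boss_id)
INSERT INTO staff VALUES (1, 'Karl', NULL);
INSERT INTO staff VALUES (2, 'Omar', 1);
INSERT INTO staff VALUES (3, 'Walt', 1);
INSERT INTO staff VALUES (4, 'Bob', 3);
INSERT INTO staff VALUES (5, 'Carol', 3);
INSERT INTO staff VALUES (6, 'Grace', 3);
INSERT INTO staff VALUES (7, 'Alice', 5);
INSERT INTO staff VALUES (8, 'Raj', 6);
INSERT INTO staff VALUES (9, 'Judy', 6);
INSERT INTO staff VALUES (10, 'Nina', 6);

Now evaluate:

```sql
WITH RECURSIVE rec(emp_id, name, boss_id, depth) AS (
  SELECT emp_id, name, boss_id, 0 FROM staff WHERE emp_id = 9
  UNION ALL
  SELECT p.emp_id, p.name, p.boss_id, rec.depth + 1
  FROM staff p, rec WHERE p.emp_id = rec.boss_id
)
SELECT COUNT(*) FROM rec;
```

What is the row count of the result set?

4

Base: emp_id=9 (Judy), boss_id=6, depth 0.
Iteration 1: join on emp_id=6 -> Grace (id 6, boss_id=3, depth 1).
Iteration 2: join on emp_id=3 -> Walt (id 3, boss_id=1, depth 2).
Iteration 3: join on emp_id=1 -> Karl (id 1, boss_id=NULL, depth 3).
Iteration 4: boss_id is NULL; no match; recursion stops.
Total rows emitted: 4.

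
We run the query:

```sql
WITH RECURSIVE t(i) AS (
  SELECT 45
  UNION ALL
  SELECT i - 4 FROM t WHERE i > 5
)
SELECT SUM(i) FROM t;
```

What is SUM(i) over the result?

Base: i=45.
Iteration 1: 45 > 5 holds -> i = 45 - 4 = 41.
Iteration 2: 41 > 5 holds -> i = 41 - 4 = 37.
Iteration 3: 37 > 5 holds -> i = 37 - 4 = 33.
Iteration 4: 33 > 5 holds -> i = 33 - 4 = 29.
Iteration 5: 29 > 5 holds -> i = 29 - 4 = 25.
Iteration 6: 25 > 5 holds -> i = 25 - 4 = 21.
Iteration 7: 21 > 5 holds -> i = 21 - 4 = 17.
Iteration 8: 17 > 5 holds -> i = 17 - 4 = 13.
Iteration 9: 13 > 5 holds -> i = 13 - 4 = 9.
Iteration 10: 9 > 5 holds -> i = 9 - 4 = 5.
Iteration 11: 5 > 5 fails; recursion stops.
SUM(i) = 45 + 41 + 37 + 33 + 29 + 25 + 21 + 17 + 13 + 9 + 5 = 275.

275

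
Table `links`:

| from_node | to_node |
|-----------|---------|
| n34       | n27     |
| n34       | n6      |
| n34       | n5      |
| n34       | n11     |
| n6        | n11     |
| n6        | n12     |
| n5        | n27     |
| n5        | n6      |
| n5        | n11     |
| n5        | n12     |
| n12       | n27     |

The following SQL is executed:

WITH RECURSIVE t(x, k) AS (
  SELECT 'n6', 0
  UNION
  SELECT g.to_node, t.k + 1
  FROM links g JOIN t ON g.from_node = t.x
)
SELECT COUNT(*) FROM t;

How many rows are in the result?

4

Base: (n6, k=0).
Iteration 1: edges from {n6} -> (n11, k=1), (n12, k=1).
Iteration 2: edges from {n11,n12} -> (n27, k=2).
Iteration 3: no outgoing edges from {n27}; recursion stops.
Total rows emitted: 4.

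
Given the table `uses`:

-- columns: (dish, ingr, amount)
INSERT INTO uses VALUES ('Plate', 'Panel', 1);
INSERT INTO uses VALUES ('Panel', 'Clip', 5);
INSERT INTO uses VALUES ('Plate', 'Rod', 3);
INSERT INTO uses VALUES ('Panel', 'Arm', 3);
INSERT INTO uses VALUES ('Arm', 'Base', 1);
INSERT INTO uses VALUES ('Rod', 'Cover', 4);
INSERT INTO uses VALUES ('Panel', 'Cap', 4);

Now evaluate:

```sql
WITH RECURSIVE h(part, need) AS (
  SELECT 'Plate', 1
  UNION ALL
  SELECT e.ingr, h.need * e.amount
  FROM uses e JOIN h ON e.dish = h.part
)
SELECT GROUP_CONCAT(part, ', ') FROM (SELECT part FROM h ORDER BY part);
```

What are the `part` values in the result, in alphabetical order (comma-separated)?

Arm, Base, Cap, Clip, Cover, Panel, Plate, Rod

Base: (Plate, need=1).
Iteration 1: components of {Plate} -> Panel = 1*1 = 1, Rod = 1*3 = 3.
Iteration 2: components of {Panel,Rod} -> Arm = 1*3 = 3, Cap = 1*4 = 4, Clip = 1*5 = 5, Cover = 3*4 = 12.
Iteration 3: components of {Arm,Cap,Clip,Cover} -> Base = 3*1 = 3.
Iteration 4: no further components; recursion stops.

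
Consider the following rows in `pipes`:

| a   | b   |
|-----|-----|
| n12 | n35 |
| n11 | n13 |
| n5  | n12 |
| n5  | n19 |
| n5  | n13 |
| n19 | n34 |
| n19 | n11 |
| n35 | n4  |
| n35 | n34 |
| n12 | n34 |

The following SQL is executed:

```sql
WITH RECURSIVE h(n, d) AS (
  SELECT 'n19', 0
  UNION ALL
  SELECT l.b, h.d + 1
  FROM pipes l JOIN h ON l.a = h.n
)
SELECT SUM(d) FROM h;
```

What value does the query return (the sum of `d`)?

4

Base: (n19, d=0).
Iteration 1: edges from {n19} -> (n11, d=1), (n34, d=1).
Iteration 2: edges from {n11,n34} -> (n13, d=2).
Iteration 3: no outgoing edges from {n13}; recursion stops.
SUM(d) = 0 + 1 + 1 + 2 = 4.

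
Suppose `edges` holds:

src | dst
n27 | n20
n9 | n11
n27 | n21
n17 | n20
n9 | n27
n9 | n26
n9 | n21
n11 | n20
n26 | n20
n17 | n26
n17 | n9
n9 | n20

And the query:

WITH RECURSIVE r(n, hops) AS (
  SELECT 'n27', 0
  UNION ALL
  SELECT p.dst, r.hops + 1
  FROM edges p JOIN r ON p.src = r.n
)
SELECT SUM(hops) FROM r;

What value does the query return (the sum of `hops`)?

2

Base: (n27, hops=0).
Iteration 1: edges from {n27} -> (n20, hops=1), (n21, hops=1).
Iteration 2: no outgoing edges from {n20,n21}; recursion stops.
SUM(hops) = 0 + 1 + 1 = 2.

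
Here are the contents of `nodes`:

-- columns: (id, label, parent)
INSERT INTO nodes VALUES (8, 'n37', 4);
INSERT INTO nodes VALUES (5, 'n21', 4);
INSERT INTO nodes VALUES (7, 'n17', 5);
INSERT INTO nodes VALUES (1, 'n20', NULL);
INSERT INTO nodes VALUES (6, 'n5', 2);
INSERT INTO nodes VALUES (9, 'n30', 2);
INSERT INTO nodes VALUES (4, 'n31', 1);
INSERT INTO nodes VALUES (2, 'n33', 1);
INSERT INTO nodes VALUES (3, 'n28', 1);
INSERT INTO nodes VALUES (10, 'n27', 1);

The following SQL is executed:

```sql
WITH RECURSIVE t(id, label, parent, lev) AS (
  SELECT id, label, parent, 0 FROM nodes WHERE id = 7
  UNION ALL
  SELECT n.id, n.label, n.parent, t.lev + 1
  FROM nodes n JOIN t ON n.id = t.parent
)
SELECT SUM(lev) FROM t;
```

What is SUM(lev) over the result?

6

Base: id=7 (n17), parent=5, lev 0.
Iteration 1: join on id=5 -> n21 (id 5, parent=4, lev 1).
Iteration 2: join on id=4 -> n31 (id 4, parent=1, lev 2).
Iteration 3: join on id=1 -> n20 (id 1, parent=NULL, lev 3).
Iteration 4: parent is NULL; no match; recursion stops.
SUM(lev) = 0 + 1 + 2 + 3 = 6.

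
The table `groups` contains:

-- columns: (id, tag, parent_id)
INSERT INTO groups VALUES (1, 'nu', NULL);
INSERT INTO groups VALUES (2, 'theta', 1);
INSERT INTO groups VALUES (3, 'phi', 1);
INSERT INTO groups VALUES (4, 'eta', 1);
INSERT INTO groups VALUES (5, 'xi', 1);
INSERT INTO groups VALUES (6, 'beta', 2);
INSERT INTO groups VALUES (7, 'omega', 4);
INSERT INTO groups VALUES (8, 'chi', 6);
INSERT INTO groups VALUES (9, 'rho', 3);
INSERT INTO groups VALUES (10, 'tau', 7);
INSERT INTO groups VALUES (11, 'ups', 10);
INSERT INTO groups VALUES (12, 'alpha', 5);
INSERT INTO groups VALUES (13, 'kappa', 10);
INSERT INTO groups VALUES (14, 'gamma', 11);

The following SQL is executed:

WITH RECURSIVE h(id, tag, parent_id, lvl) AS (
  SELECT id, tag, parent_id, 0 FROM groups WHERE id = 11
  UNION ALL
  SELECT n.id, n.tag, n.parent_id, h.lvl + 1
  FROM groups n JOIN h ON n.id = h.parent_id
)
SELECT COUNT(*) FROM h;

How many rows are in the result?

Base: id=11 (ups), parent_id=10, lvl 0.
Iteration 1: join on id=10 -> tau (id 10, parent_id=7, lvl 1).
Iteration 2: join on id=7 -> omega (id 7, parent_id=4, lvl 2).
Iteration 3: join on id=4 -> eta (id 4, parent_id=1, lvl 3).
Iteration 4: join on id=1 -> nu (id 1, parent_id=NULL, lvl 4).
Iteration 5: parent_id is NULL; no match; recursion stops.
Total rows emitted: 5.

5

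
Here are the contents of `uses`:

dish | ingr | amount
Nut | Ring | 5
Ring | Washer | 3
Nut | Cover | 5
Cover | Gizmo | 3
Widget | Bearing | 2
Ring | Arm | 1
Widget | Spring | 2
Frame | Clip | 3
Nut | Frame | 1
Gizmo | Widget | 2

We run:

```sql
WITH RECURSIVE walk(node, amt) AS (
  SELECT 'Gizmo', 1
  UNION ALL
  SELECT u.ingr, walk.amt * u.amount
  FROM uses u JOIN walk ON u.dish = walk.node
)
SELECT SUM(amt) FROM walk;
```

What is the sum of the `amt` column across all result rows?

Base: (Gizmo, amt=1).
Iteration 1: components of {Gizmo} -> Widget = 1*2 = 2.
Iteration 2: components of {Widget} -> Bearing = 2*2 = 4, Spring = 2*2 = 4.
Iteration 3: no further components; recursion stops.
SUM(amt) = 1 + 2 + 4 + 4 = 11.

11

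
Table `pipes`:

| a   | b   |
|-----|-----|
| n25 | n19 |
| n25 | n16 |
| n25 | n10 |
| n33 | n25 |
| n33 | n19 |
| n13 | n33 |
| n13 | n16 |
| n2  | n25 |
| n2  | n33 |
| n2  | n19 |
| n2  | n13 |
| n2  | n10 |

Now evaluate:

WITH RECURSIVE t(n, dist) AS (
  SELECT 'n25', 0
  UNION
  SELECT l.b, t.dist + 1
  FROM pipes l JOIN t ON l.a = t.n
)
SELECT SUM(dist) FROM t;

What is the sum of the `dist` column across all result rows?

3

Base: (n25, dist=0).
Iteration 1: edges from {n25} -> (n10, dist=1), (n16, dist=1), (n19, dist=1).
Iteration 2: no outgoing edges from {n10,n16,n19}; recursion stops.
SUM(dist) = 0 + 1 + 1 + 1 = 3.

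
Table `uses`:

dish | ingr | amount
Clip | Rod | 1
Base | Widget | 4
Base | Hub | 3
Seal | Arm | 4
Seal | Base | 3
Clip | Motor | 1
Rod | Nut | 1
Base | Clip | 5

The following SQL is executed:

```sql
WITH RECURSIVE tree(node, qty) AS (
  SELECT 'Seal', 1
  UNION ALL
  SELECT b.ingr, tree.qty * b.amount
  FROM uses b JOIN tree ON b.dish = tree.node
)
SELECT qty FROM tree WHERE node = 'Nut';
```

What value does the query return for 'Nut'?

Base: (Seal, qty=1).
Iteration 1: components of {Seal} -> Arm = 1*4 = 4, Base = 1*3 = 3.
Iteration 2: components of {Arm,Base} -> Clip = 3*5 = 15, Hub = 3*3 = 9, Widget = 3*4 = 12.
Iteration 3: components of {Clip,Hub,Widget} -> Motor = 15*1 = 15, Rod = 15*1 = 15.
Iteration 4: components of {Motor,Rod} -> Nut = 15*1 = 15.
Iteration 5: no further components; recursion stops.

15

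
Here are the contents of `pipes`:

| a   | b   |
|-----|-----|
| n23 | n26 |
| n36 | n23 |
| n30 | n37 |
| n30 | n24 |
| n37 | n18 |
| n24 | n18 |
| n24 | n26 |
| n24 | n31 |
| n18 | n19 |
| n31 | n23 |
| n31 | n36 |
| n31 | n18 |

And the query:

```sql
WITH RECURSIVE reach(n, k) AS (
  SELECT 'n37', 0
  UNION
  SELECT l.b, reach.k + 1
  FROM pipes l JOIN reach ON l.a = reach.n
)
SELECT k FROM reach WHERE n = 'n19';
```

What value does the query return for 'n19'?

2

Base: (n37, k=0).
Iteration 1: edges from {n37} -> (n18, k=1).
Iteration 2: edges from {n18} -> (n19, k=2).
Iteration 3: no outgoing edges from {n19}; recursion stops.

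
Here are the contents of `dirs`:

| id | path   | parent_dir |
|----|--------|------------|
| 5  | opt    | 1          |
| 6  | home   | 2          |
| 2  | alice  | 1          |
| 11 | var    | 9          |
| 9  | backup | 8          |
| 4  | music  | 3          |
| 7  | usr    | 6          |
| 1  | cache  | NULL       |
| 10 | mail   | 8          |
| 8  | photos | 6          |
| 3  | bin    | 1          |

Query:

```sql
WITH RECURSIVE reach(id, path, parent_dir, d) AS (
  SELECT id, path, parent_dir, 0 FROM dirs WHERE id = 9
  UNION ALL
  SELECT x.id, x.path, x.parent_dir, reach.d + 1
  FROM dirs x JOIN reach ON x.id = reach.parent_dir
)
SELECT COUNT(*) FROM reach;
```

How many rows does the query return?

Base: id=9 (backup), parent_dir=8, d 0.
Iteration 1: join on id=8 -> photos (id 8, parent_dir=6, d 1).
Iteration 2: join on id=6 -> home (id 6, parent_dir=2, d 2).
Iteration 3: join on id=2 -> alice (id 2, parent_dir=1, d 3).
Iteration 4: join on id=1 -> cache (id 1, parent_dir=NULL, d 4).
Iteration 5: parent_dir is NULL; no match; recursion stops.
Total rows emitted: 5.

5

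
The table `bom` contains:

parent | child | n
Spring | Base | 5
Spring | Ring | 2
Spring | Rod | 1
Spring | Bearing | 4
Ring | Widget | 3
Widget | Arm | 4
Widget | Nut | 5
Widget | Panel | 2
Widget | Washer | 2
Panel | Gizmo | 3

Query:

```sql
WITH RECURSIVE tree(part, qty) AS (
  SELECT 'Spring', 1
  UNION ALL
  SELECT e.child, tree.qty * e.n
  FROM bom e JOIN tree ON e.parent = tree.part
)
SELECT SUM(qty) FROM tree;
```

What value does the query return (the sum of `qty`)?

Base: (Spring, qty=1).
Iteration 1: components of {Spring} -> Base = 1*5 = 5, Bearing = 1*4 = 4, Ring = 1*2 = 2, Rod = 1*1 = 1.
Iteration 2: components of {Base,Bearing,Ring,Rod} -> Widget = 2*3 = 6.
Iteration 3: components of {Widget} -> Arm = 6*4 = 24, Nut = 6*5 = 30, Panel = 6*2 = 12, Washer = 6*2 = 12.
Iteration 4: components of {Arm,Nut,Panel,Washer} -> Gizmo = 12*3 = 36.
Iteration 5: no further components; recursion stops.
SUM(qty) = 1 + 5 + 2 + 1 + 4 + 6 + 24 + 30 + 12 + 12 + 36 = 133.

133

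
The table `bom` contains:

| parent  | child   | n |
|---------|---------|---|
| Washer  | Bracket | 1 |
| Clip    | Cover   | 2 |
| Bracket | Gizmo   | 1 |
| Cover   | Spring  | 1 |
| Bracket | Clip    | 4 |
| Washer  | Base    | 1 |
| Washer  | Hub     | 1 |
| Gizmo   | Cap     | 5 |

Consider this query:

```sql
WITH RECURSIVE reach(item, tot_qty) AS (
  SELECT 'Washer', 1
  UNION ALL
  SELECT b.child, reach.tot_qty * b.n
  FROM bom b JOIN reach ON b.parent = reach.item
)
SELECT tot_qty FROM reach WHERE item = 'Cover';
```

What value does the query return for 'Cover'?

Base: (Washer, tot_qty=1).
Iteration 1: components of {Washer} -> Base = 1*1 = 1, Bracket = 1*1 = 1, Hub = 1*1 = 1.
Iteration 2: components of {Base,Bracket,Hub} -> Clip = 1*4 = 4, Gizmo = 1*1 = 1.
Iteration 3: components of {Clip,Gizmo} -> Cap = 1*5 = 5, Cover = 4*2 = 8.
Iteration 4: components of {Cap,Cover} -> Spring = 8*1 = 8.
Iteration 5: no further components; recursion stops.

8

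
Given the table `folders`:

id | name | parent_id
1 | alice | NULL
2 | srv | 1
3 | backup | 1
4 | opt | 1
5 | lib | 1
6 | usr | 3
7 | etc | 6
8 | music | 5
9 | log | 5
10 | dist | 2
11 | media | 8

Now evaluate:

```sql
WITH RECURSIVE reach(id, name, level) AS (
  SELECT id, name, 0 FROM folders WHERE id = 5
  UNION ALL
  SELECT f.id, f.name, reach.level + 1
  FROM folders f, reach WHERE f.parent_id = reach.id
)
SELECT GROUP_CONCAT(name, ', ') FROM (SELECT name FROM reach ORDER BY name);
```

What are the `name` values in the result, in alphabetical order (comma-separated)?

Base: id=5 (lib) at level 0.
Iteration 1: rows with parent_id in {5} -> music (id 8, level 1), log (id 9, level 1).
Iteration 2: rows with parent_id in {8,9} -> media (id 11, level 2).
Iteration 3: no rows with parent_id in {11}; recursion stops.

lib, log, media, music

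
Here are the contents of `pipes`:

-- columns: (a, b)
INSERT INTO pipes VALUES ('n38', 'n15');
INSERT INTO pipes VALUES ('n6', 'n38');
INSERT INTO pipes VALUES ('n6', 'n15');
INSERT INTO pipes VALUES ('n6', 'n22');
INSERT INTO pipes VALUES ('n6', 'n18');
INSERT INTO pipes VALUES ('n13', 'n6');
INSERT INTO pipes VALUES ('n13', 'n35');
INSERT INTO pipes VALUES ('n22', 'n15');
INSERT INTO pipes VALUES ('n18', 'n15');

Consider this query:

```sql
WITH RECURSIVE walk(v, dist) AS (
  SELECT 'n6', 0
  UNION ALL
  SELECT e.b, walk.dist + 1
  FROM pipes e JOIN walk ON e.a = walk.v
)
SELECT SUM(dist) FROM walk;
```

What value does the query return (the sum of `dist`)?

10

Base: (n6, dist=0).
Iteration 1: edges from {n6} -> (n15, dist=1), (n18, dist=1), (n22, dist=1), (n38, dist=1).
Iteration 2: edges from {n15,n18,n22,n38} -> (n15, dist=2) x3. [UNION ALL keeps all 3 new rows, including repeats]
Iteration 3: no outgoing edges from {n15}; recursion stops.
SUM(dist) = 0 + 1 + 1 + 1 + 1 + 2 + 2 + 2 = 10.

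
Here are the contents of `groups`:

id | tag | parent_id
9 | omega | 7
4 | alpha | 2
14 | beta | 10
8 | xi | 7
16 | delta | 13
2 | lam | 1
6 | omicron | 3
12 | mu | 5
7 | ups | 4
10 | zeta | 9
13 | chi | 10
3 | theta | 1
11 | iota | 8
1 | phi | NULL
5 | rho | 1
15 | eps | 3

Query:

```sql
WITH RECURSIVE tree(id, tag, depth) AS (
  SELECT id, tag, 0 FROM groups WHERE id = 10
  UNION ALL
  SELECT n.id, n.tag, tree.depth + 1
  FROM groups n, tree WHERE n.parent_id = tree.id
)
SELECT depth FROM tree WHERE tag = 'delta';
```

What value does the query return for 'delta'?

Base: id=10 (zeta) at depth 0.
Iteration 1: rows with parent_id in {10} -> chi (id 13, depth 1), beta (id 14, depth 1).
Iteration 2: rows with parent_id in {13,14} -> delta (id 16, depth 2).
Iteration 3: no rows with parent_id in {16}; recursion stops.

2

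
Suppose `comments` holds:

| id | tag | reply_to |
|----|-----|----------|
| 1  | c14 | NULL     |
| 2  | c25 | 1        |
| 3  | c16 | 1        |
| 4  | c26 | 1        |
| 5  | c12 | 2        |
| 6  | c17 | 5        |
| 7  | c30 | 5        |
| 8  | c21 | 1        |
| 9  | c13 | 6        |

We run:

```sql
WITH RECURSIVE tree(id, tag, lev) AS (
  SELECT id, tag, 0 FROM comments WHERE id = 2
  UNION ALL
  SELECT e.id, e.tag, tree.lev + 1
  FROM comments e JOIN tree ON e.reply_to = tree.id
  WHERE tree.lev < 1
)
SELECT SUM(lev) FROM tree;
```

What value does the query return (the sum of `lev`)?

Base: id=2 (c25) at lev 0.
Iteration 1: rows with reply_to in {2} -> c12 (id 5, lev 1).
Iteration 2: lev < 1 fails for all current rows; recursion stops.
SUM(lev) = 0 + 1 = 1.

1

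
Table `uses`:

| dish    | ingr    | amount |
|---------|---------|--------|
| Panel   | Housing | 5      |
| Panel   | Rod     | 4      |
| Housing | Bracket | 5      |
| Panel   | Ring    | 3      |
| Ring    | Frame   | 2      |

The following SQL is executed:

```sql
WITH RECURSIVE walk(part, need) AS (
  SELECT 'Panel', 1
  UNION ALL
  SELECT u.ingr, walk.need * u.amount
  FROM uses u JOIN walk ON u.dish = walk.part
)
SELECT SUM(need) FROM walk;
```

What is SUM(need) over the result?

44

Base: (Panel, need=1).
Iteration 1: components of {Panel} -> Housing = 1*5 = 5, Ring = 1*3 = 3, Rod = 1*4 = 4.
Iteration 2: components of {Housing,Ring,Rod} -> Bracket = 5*5 = 25, Frame = 3*2 = 6.
Iteration 3: no further components; recursion stops.
SUM(need) = 1 + 5 + 4 + 3 + 25 + 6 = 44.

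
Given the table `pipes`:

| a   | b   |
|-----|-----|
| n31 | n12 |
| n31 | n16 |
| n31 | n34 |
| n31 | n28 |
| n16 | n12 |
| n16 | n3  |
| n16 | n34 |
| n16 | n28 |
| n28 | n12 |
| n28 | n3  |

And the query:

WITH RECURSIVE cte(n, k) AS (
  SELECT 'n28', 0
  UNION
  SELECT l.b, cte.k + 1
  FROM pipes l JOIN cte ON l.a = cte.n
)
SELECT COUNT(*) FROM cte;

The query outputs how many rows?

3

Base: (n28, k=0).
Iteration 1: edges from {n28} -> (n12, k=1), (n3, k=1).
Iteration 2: no outgoing edges from {n12,n3}; recursion stops.
Total rows emitted: 3.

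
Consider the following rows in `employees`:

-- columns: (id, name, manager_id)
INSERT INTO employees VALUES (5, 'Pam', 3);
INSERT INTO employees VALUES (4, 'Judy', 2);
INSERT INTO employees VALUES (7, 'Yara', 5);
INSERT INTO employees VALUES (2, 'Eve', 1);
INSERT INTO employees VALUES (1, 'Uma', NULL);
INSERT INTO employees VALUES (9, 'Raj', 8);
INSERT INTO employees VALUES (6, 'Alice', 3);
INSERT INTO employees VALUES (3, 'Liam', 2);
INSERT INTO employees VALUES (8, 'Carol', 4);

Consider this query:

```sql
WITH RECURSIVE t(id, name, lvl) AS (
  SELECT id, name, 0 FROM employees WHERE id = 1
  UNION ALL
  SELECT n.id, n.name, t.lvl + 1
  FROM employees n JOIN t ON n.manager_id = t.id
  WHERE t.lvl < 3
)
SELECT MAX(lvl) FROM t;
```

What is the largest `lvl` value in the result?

3

Base: id=1 (Uma) at lvl 0.
Iteration 1: rows with manager_id in {1} -> Eve (id 2, lvl 1).
Iteration 2: rows with manager_id in {2} -> Liam (id 3, lvl 2), Judy (id 4, lvl 2).
Iteration 3: rows with manager_id in {3,4} -> Pam (id 5, lvl 3), Alice (id 6, lvl 3), Carol (id 8, lvl 3).
Iteration 4: lvl < 3 fails for all current rows; recursion stops.
lvl values: 0, 1, 2, 2, 3, 3, 3; the maximum is 3.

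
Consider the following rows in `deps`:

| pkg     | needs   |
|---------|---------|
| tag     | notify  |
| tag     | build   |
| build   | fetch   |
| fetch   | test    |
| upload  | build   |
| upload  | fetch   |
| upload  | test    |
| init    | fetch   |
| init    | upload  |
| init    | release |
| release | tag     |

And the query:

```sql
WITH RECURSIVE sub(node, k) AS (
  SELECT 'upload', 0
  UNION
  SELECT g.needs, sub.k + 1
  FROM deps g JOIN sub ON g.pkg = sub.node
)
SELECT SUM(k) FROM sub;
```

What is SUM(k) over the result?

Base: (upload, k=0).
Iteration 1: edges from {upload} -> (build, k=1), (fetch, k=1), (test, k=1).
Iteration 2: edges from {build,fetch,test} -> (fetch, k=2), (test, k=2).
Iteration 3: edges from {fetch,test} -> (test, k=3).
Iteration 4: no outgoing edges from {test}; recursion stops.
SUM(k) = 0 + 1 + 1 + 1 + 2 + 2 + 3 = 10.

10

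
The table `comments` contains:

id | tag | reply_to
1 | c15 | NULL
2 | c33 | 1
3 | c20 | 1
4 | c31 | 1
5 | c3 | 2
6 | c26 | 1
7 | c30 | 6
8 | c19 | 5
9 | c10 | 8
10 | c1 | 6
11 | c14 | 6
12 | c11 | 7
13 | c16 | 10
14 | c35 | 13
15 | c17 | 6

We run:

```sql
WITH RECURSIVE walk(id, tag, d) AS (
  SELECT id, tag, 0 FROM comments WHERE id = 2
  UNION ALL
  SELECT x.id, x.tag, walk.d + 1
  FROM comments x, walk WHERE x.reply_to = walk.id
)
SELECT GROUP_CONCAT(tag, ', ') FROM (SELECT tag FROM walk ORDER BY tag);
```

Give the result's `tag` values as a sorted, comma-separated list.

c10, c19, c3, c33

Base: id=2 (c33) at d 0.
Iteration 1: rows with reply_to in {2} -> c3 (id 5, d 1).
Iteration 2: rows with reply_to in {5} -> c19 (id 8, d 2).
Iteration 3: rows with reply_to in {8} -> c10 (id 9, d 3).
Iteration 4: no rows with reply_to in {9}; recursion stops.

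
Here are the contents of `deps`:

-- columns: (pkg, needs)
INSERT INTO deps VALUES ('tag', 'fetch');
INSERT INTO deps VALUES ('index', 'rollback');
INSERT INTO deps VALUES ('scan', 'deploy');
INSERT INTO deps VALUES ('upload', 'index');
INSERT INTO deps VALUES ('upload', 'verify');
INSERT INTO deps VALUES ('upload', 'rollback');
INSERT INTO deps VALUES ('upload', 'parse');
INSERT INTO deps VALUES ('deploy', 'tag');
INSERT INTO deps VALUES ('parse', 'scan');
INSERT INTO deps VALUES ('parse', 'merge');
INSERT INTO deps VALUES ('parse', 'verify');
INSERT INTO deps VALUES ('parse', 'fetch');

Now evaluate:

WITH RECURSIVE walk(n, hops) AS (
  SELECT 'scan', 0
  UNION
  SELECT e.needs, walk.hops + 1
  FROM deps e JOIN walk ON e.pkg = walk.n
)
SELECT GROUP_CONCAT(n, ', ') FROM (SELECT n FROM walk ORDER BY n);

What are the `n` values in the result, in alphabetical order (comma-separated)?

deploy, fetch, scan, tag

Base: (scan, hops=0).
Iteration 1: edges from {scan} -> (deploy, hops=1).
Iteration 2: edges from {deploy} -> (tag, hops=2).
Iteration 3: edges from {tag} -> (fetch, hops=3).
Iteration 4: no outgoing edges from {fetch}; recursion stops.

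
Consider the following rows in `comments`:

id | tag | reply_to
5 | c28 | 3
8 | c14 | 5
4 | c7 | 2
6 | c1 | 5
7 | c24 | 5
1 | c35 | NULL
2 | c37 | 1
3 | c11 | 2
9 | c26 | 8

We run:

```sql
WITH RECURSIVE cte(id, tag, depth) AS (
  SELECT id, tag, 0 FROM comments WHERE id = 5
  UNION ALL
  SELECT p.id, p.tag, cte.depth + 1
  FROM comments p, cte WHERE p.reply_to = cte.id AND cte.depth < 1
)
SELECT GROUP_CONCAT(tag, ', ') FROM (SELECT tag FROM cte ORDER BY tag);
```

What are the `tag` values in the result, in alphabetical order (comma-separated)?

Base: id=5 (c28) at depth 0.
Iteration 1: rows with reply_to in {5} -> c1 (id 6, depth 1), c24 (id 7, depth 1), c14 (id 8, depth 1).
Iteration 2: depth < 1 fails for all current rows; recursion stops.

c1, c14, c24, c28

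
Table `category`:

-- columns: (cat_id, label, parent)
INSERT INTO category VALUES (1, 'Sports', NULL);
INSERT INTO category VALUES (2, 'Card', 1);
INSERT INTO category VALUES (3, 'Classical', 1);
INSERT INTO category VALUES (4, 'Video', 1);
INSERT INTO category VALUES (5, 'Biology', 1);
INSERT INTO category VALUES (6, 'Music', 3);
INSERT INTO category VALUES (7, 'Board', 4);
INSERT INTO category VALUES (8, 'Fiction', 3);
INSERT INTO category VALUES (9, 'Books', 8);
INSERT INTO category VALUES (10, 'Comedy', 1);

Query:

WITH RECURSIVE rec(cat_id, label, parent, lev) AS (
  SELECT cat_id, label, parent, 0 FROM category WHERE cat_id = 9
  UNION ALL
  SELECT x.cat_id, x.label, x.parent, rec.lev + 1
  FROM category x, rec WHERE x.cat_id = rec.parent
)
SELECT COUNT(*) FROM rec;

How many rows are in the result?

Base: cat_id=9 (Books), parent=8, lev 0.
Iteration 1: join on cat_id=8 -> Fiction (id 8, parent=3, lev 1).
Iteration 2: join on cat_id=3 -> Classical (id 3, parent=1, lev 2).
Iteration 3: join on cat_id=1 -> Sports (id 1, parent=NULL, lev 3).
Iteration 4: parent is NULL; no match; recursion stops.
Total rows emitted: 4.

4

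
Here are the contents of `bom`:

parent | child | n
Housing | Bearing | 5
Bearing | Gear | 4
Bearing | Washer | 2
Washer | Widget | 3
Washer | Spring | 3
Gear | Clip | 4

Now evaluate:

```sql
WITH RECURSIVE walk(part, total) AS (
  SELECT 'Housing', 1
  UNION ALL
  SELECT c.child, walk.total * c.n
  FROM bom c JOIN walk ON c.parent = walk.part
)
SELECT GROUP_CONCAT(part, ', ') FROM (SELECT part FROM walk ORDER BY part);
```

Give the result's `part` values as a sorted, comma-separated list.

Base: (Housing, total=1).
Iteration 1: components of {Housing} -> Bearing = 1*5 = 5.
Iteration 2: components of {Bearing} -> Gear = 5*4 = 20, Washer = 5*2 = 10.
Iteration 3: components of {Gear,Washer} -> Clip = 20*4 = 80, Spring = 10*3 = 30, Widget = 10*3 = 30.
Iteration 4: no further components; recursion stops.

Bearing, Clip, Gear, Housing, Spring, Washer, Widget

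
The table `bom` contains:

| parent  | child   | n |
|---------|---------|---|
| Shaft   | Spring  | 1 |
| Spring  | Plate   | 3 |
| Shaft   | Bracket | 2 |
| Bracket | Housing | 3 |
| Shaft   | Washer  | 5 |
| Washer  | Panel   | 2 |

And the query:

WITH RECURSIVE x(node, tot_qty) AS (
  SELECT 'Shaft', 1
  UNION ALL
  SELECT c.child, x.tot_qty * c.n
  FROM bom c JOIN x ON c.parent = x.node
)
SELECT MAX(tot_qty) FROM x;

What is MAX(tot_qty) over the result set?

Base: (Shaft, tot_qty=1).
Iteration 1: components of {Shaft} -> Bracket = 1*2 = 2, Spring = 1*1 = 1, Washer = 1*5 = 5.
Iteration 2: components of {Bracket,Spring,Washer} -> Housing = 2*3 = 6, Panel = 5*2 = 10, Plate = 1*3 = 3.
Iteration 3: no further components; recursion stops.
tot_qty values: 1, 2, 5, 1, 6, 10, 3; the maximum is 10.

10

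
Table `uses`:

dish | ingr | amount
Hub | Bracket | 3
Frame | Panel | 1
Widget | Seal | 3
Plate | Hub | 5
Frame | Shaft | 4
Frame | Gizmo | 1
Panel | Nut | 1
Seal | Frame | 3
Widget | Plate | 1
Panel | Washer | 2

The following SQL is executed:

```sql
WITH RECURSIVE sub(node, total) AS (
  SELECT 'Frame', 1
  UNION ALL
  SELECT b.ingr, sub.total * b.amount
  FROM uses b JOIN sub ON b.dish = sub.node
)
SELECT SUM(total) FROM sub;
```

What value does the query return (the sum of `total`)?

Base: (Frame, total=1).
Iteration 1: components of {Frame} -> Gizmo = 1*1 = 1, Panel = 1*1 = 1, Shaft = 1*4 = 4.
Iteration 2: components of {Gizmo,Panel,Shaft} -> Nut = 1*1 = 1, Washer = 1*2 = 2.
Iteration 3: no further components; recursion stops.
SUM(total) = 1 + 1 + 4 + 1 + 2 + 1 = 10.

10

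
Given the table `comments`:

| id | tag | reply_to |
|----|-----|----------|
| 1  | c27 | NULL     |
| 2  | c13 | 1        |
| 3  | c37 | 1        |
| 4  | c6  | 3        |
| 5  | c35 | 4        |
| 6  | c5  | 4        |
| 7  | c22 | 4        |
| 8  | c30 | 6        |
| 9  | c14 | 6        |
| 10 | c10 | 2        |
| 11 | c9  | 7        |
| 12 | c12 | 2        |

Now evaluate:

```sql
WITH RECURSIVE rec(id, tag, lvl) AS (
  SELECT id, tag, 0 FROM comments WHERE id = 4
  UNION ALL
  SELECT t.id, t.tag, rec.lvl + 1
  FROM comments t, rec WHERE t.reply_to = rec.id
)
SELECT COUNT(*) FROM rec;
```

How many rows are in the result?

Base: id=4 (c6) at lvl 0.
Iteration 1: rows with reply_to in {4} -> c35 (id 5, lvl 1), c5 (id 6, lvl 1), c22 (id 7, lvl 1).
Iteration 2: rows with reply_to in {5,6,7} -> c30 (id 8, lvl 2), c14 (id 9, lvl 2), c9 (id 11, lvl 2).
Iteration 3: no rows with reply_to in {8,9,11}; recursion stops.
Total rows emitted: 7.

7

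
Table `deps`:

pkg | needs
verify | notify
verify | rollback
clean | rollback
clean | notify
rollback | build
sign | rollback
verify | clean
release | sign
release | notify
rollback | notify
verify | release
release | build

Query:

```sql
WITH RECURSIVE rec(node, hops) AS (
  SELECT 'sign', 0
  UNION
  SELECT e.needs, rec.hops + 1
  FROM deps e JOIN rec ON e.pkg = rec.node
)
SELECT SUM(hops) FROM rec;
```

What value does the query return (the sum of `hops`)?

Base: (sign, hops=0).
Iteration 1: edges from {sign} -> (rollback, hops=1).
Iteration 2: edges from {rollback} -> (build, hops=2), (notify, hops=2).
Iteration 3: no outgoing edges from {build,notify}; recursion stops.
SUM(hops) = 0 + 1 + 2 + 2 = 5.

5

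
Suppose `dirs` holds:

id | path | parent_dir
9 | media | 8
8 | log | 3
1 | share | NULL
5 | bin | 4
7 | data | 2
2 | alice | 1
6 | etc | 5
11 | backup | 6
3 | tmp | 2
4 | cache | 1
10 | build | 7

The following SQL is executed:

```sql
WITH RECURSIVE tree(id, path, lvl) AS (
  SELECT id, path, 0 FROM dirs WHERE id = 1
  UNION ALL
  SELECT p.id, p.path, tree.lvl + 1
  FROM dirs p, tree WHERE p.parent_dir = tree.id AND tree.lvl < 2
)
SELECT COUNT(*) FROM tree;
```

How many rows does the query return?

Base: id=1 (share) at lvl 0.
Iteration 1: rows with parent_dir in {1} -> alice (id 2, lvl 1), cache (id 4, lvl 1).
Iteration 2: rows with parent_dir in {2,4} -> tmp (id 3, lvl 2), bin (id 5, lvl 2), data (id 7, lvl 2).
Iteration 3: lvl < 2 fails for all current rows; recursion stops.
Total rows emitted: 6.

6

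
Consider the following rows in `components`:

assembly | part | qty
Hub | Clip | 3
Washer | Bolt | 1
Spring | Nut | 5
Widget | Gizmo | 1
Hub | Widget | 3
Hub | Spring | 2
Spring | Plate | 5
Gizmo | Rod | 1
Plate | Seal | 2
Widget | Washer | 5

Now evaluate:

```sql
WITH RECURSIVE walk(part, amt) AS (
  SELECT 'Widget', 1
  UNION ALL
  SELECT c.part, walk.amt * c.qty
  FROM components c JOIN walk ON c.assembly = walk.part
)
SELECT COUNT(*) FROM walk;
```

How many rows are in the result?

Base: (Widget, amt=1).
Iteration 1: components of {Widget} -> Gizmo = 1*1 = 1, Washer = 1*5 = 5.
Iteration 2: components of {Gizmo,Washer} -> Bolt = 5*1 = 5, Rod = 1*1 = 1.
Iteration 3: no further components; recursion stops.
Total rows emitted: 5.

5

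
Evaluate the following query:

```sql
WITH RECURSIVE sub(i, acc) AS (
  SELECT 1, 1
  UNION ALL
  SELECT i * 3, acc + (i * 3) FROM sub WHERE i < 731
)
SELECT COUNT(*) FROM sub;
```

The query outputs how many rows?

8

Base: i=1, acc=1.
Iteration 1: 1 < 731 holds -> i = 1 * 3 = 3, acc = 1 + 3 = 4.
Iteration 2: 3 < 731 holds -> i = 3 * 3 = 9, acc = 4 + 9 = 13.
Iteration 3: 9 < 731 holds -> i = 9 * 3 = 27, acc = 13 + 27 = 40.
Iteration 4: 27 < 731 holds -> i = 27 * 3 = 81, acc = 40 + 81 = 121.
Iteration 5: 81 < 731 holds -> i = 81 * 3 = 243, acc = 121 + 243 = 364.
Iteration 6: 243 < 731 holds -> i = 243 * 3 = 729, acc = 364 + 729 = 1093.
Iteration 7: 729 < 731 holds -> i = 729 * 3 = 2187, acc = 1093 + 2187 = 3280.
Iteration 8: 2187 < 731 fails; recursion stops.
Total rows emitted: 8.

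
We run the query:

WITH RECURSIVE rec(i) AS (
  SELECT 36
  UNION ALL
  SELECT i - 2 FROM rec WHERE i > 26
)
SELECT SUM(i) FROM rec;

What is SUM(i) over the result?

Base: i=36.
Iteration 1: 36 > 26 holds -> i = 36 - 2 = 34.
Iteration 2: 34 > 26 holds -> i = 34 - 2 = 32.
Iteration 3: 32 > 26 holds -> i = 32 - 2 = 30.
Iteration 4: 30 > 26 holds -> i = 30 - 2 = 28.
Iteration 5: 28 > 26 holds -> i = 28 - 2 = 26.
Iteration 6: 26 > 26 fails; recursion stops.
SUM(i) = 36 + 34 + 32 + 30 + 28 + 26 = 186.

186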